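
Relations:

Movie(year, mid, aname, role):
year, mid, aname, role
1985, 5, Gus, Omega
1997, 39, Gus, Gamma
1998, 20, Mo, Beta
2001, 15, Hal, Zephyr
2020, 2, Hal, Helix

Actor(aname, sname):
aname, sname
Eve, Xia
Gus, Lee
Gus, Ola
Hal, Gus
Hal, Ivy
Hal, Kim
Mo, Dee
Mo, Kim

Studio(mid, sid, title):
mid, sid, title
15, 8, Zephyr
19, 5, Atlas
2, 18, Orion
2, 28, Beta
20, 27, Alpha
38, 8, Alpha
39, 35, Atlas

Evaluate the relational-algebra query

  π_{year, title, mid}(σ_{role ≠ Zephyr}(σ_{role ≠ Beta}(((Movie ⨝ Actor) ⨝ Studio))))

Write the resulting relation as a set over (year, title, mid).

Movie ⋈ Actor (natural join on aname): {(1985, 5, Gus, Omega, Lee), (1985, 5, Gus, Omega, Ola), (1997, 39, Gus, Gamma, Lee), (1997, 39, Gus, Gamma, Ola), (1998, 20, Mo, Beta, Dee), (1998, 20, Mo, Beta, Kim), (2001, 15, Hal, Zephyr, Gus), (2001, 15, Hal, Zephyr, Ivy), (2001, 15, Hal, Zephyr, Kim), (2020, 2, Hal, Helix, Gus), (2020, 2, Hal, Helix, Ivy), (2020, 2, Hal, Helix, Kim)}
(Movie ⨝ Actor) ⋈ Studio (natural join on mid): {(1997, 39, Gus, Gamma, Lee, 35, Atlas), (1997, 39, Gus, Gamma, Ola, 35, Atlas), (1998, 20, Mo, Beta, Dee, 27, Alpha), (1998, 20, Mo, Beta, Kim, 27, Alpha), (2001, 15, Hal, Zephyr, Gus, 8, Zephyr), (2001, 15, Hal, Zephyr, Ivy, 8, Zephyr), (2001, 15, Hal, Zephyr, Kim, 8, Zephyr), (2020, 2, Hal, Helix, Gus, 18, Orion), (2020, 2, Hal, Helix, Gus, 28, Beta), (2020, 2, Hal, Helix, Ivy, 18, Orion), (2020, 2, Hal, Helix, Ivy, 28, Beta), (2020, 2, Hal, Helix, Kim, 18, Orion), (2020, 2, Hal, Helix, Kim, 28, Beta)}
Selection role ≠ Beta: {(1997, 39, Gus, Gamma, Lee, 35, Atlas), (1997, 39, Gus, Gamma, Ola, 35, Atlas), (2001, 15, Hal, Zephyr, Gus, 8, Zephyr), (2001, 15, Hal, Zephyr, Ivy, 8, Zephyr), (2001, 15, Hal, Zephyr, Kim, 8, Zephyr), (2020, 2, Hal, Helix, Gus, 18, Orion), (2020, 2, Hal, Helix, Gus, 28, Beta), (2020, 2, Hal, Helix, Ivy, 18, Orion), (2020, 2, Hal, Helix, Ivy, 28, Beta), (2020, 2, Hal, Helix, Kim, 18, Orion), (2020, 2, Hal, Helix, Kim, 28, Beta)}
Selection role ≠ Zephyr: {(1997, 39, Gus, Gamma, Lee, 35, Atlas), (1997, 39, Gus, Gamma, Ola, 35, Atlas), (2020, 2, Hal, Helix, Gus, 18, Orion), (2020, 2, Hal, Helix, Gus, 28, Beta), (2020, 2, Hal, Helix, Ivy, 18, Orion), (2020, 2, Hal, Helix, Ivy, 28, Beta), (2020, 2, Hal, Helix, Kim, 18, Orion), (2020, 2, Hal, Helix, Kim, 28, Beta)}
π_{year, title, mid} gives {(1997, Atlas, 39), (2020, Beta, 2), (2020, Orion, 2)} (5 duplicate(s) eliminated).

{(1997, Atlas, 39), (2020, Beta, 2), (2020, Orion, 2)}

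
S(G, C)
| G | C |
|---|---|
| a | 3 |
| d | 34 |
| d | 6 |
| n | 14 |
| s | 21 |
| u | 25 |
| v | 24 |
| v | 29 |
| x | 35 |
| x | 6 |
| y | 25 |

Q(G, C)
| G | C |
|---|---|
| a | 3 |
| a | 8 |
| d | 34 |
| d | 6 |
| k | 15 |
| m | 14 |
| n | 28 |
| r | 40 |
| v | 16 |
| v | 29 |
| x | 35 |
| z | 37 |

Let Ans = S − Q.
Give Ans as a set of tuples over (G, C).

{(n, 14), (s, 21), (u, 25), (v, 24), (x, 6), (y, 25)}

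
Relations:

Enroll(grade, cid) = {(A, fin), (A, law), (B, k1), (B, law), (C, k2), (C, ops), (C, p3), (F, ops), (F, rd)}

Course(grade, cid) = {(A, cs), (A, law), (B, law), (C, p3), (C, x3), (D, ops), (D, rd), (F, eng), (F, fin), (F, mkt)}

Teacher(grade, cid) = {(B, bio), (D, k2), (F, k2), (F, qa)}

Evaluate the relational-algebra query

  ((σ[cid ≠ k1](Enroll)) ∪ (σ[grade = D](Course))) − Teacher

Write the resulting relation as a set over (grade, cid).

Filtering on cid ≠ k1 leaves {(A, fin), (A, law), (B, law), (C, k2), (C, ops), (C, p3), (F, ops), (F, rd)}.
Filtering on grade = D leaves {(D, ops), (D, rd)}.
Taking the union: {(A, fin), (A, law), (B, law), (C, k2), (C, ops), (C, p3), (D, ops), (D, rd), (F, ops), (F, rd)}
Taking the difference: {(A, fin), (A, law), (B, law), (C, k2), (C, ops), (C, p3), (D, ops), (D, rd), (F, ops), (F, rd)}

{(A, fin), (A, law), (B, law), (C, k2), (C, ops), (C, p3), (D, ops), (D, rd), (F, ops), (F, rd)}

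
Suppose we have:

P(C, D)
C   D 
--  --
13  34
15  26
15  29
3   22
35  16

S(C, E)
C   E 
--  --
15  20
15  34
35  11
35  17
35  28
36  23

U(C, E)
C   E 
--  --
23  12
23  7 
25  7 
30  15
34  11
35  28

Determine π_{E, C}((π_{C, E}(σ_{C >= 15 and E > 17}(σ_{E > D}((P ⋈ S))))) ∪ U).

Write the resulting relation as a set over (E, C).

Joining P and S on C yields {(15, 26, 20), (15, 26, 34), (15, 29, 20), (15, 29, 34), (35, 16, 11), (35, 16, 17), (35, 16, 28)}.
Filtering on E > D leaves {(15, 26, 34), (15, 29, 34), (35, 16, 17), (35, 16, 28)}.
Filtering on C >= 15 and E > 17 leaves {(15, 26, 34), (15, 29, 34), (35, 16, 28)}.
Keep only column(s) C, E (1 duplicate(s) eliminated): {(15, 34), (35, 28)}
Taking the union: {(15, 34), (23, 12), (23, 7), (25, 7), (30, 15), (34, 11), (35, 28)}
Keep only column(s) E, C: {(11, 34), (12, 23), (15, 30), (28, 35), (34, 15), (7, 23), (7, 25)}

{(11, 34), (12, 23), (15, 30), (28, 35), (34, 15), (7, 23), (7, 25)}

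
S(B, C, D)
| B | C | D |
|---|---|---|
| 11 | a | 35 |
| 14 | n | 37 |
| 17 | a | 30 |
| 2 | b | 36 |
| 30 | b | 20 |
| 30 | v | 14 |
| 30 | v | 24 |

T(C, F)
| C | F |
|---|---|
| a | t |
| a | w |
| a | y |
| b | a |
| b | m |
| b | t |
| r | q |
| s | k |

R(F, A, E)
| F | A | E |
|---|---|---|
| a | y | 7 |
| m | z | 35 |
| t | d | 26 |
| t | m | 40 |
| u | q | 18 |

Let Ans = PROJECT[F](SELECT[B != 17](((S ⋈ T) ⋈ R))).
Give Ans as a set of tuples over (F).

{a, m, t}

Natural join on C: {(11, a, 35, t), (11, a, 35, w), (11, a, 35, y), (17, a, 30, t), (17, a, 30, w), (17, a, 30, y), (2, b, 36, a), (2, b, 36, m), (2, b, 36, t), (30, b, 20, a), (30, b, 20, m), (30, b, 20, t)}
Natural join on F: {(11, a, 35, t, d, 26), (11, a, 35, t, m, 40), (17, a, 30, t, d, 26), (17, a, 30, t, m, 40), (2, b, 36, a, y, 7), (2, b, 36, m, z, 35), (2, b, 36, t, d, 26), (2, b, 36, t, m, 40), (30, b, 20, a, y, 7), (30, b, 20, m, z, 35), (30, b, 20, t, d, 26), (30, b, 20, t, m, 40)}
Selection B != 17: {(11, a, 35, t, d, 26), (11, a, 35, t, m, 40), (2, b, 36, a, y, 7), (2, b, 36, m, z, 35), (2, b, 36, t, d, 26), (2, b, 36, t, m, 40), (30, b, 20, a, y, 7), (30, b, 20, m, z, 35), (30, b, 20, t, d, 26), (30, b, 20, t, m, 40)}
Projecting to F (7 duplicate(s) eliminated): {a, m, t}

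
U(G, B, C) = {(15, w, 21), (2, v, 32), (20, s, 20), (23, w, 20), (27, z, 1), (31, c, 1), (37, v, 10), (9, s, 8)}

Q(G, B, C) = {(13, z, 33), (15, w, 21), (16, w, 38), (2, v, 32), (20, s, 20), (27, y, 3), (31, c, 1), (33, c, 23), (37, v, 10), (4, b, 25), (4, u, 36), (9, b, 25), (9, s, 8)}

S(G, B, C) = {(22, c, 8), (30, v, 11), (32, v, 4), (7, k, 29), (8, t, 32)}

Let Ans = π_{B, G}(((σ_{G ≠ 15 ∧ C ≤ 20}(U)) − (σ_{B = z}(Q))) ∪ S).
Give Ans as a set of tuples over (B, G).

Selection G ≠ 15 ∧ C ≤ 20: {(20, s, 20), (23, w, 20), (27, z, 1), (31, c, 1), (37, v, 10), (9, s, 8)}
Selection B = z: {(13, z, 33)}
Set difference of the two operands is {(20, s, 20), (23, w, 20), (27, z, 1), (31, c, 1), (37, v, 10), (9, s, 8)}.
Set union of the two operands is {(20, s, 20), (22, c, 8), (23, w, 20), (27, z, 1), (30, v, 11), (31, c, 1), (32, v, 4), (37, v, 10), (7, k, 29), (8, t, 32), (9, s, 8)}.
π[B, G]: project onto (B, G) → {(c, 22), (c, 31), (k, 7), (s, 20), (s, 9), (t, 8), (v, 30), (v, 32), (v, 37), (w, 23), (z, 27)}

{(c, 22), (c, 31), (k, 7), (s, 20), (s, 9), (t, 8), (v, 30), (v, 32), (v, 37), (w, 23), (z, 27)}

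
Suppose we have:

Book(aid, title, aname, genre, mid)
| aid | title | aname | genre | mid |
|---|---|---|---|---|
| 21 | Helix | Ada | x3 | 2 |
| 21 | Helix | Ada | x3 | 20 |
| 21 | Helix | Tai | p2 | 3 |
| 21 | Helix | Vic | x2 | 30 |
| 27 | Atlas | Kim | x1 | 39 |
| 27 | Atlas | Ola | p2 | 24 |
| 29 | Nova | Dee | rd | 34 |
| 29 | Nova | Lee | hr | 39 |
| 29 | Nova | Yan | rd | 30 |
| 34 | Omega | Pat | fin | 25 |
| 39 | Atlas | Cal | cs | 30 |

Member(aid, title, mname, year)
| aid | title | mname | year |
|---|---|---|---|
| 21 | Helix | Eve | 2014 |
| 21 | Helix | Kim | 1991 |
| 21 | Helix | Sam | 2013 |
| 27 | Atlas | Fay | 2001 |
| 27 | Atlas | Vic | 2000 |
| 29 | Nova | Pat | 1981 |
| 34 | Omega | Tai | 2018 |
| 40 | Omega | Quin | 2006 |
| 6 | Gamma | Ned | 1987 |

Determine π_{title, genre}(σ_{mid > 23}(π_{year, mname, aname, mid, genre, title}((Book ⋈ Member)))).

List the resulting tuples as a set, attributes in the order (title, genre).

{(Atlas, p2), (Atlas, x1), (Helix, x2), (Nova, hr), (Nova, rd), (Omega, fin)}

Joining Book and Member on aid, title yields {(21, Helix, Ada, x3, 2, Eve, 2014), (21, Helix, Ada, x3, 2, Kim, 1991), (21, Helix, Ada, x3, 2, Sam, 2013), (21, Helix, Ada, x3, 20, Eve, 2014), (21, Helix, Ada, x3, 20, Kim, 1991), (21, Helix, Ada, x3, 20, Sam, 2013), (21, Helix, Tai, p2, 3, Eve, 2014), (21, Helix, Tai, p2, 3, Kim, 1991), (21, Helix, Tai, p2, 3, Sam, 2013), (21, Helix, Vic, x2, 30, Eve, 2014), (21, Helix, Vic, x2, 30, Kim, 1991), (21, Helix, Vic, x2, 30, Sam, 2013), (27, Atlas, Kim, x1, 39, Fay, 2001), (27, Atlas, Kim, x1, 39, Vic, 2000), (27, Atlas, Ola, p2, 24, Fay, 2001), (27, Atlas, Ola, p2, 24, Vic, 2000), (29, Nova, Dee, rd, 34, Pat, 1981), (29, Nova, Lee, hr, 39, Pat, 1981), (29, Nova, Yan, rd, 30, Pat, 1981), (34, Omega, Pat, fin, 25, Tai, 2018)}.
π[year, mname, aname, mid, genre, title]: project onto (year, mname, aname, mid, genre, title) → {(1981, Pat, Dee, 34, rd, Nova), (1981, Pat, Lee, 39, hr, Nova), (1981, Pat, Yan, 30, rd, Nova), (1991, Kim, Ada, 2, x3, Helix), (1991, Kim, Ada, 20, x3, Helix), (1991, Kim, Tai, 3, p2, Helix), (1991, Kim, Vic, 30, x2, Helix), (2000, Vic, Kim, 39, x1, Atlas), (2000, Vic, Ola, 24, p2, Atlas), (2001, Fay, Kim, 39, x1, Atlas), (2001, Fay, Ola, 24, p2, Atlas), (2013, Sam, Ada, 2, x3, Helix), (2013, Sam, Ada, 20, x3, Helix), (2013, Sam, Tai, 3, p2, Helix), (2013, Sam, Vic, 30, x2, Helix), (2014, Eve, Ada, 2, x3, Helix), (2014, Eve, Ada, 20, x3, Helix), (2014, Eve, Tai, 3, p2, Helix), (2014, Eve, Vic, 30, x2, Helix), (2018, Tai, Pat, 25, fin, Omega)}
Selection mid > 23: {(1981, Pat, Dee, 34, rd, Nova), (1981, Pat, Lee, 39, hr, Nova), (1981, Pat, Yan, 30, rd, Nova), (1991, Kim, Vic, 30, x2, Helix), (2000, Vic, Kim, 39, x1, Atlas), (2000, Vic, Ola, 24, p2, Atlas), (2001, Fay, Kim, 39, x1, Atlas), (2001, Fay, Ola, 24, p2, Atlas), (2013, Sam, Vic, 30, x2, Helix), (2014, Eve, Vic, 30, x2, Helix), (2018, Tai, Pat, 25, fin, Omega)}
π[title, genre]: project onto (title, genre) (5 duplicate(s) eliminated) → {(Atlas, p2), (Atlas, x1), (Helix, x2), (Nova, hr), (Nova, rd), (Omega, fin)}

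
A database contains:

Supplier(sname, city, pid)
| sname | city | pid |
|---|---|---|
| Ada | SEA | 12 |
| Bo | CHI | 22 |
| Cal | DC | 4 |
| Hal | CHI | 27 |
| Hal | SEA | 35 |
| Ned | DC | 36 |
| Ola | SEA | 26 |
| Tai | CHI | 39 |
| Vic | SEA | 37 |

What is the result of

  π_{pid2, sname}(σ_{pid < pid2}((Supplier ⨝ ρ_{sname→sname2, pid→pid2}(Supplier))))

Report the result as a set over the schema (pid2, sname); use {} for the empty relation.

ρ[sname→sname2, pid→pid2]: schema becomes (sname2, city, pid2); tuples unchanged.
Supplier ⋈ ρ_{sname→sname2, pid→pid2}(Supplier) (natural join on city): {(Ada, SEA, 12, Ada, 12), (Ada, SEA, 12, Hal, 35), (Ada, SEA, 12, Ola, 26), (Ada, SEA, 12, Vic, 37), (Bo, CHI, 22, Bo, 22), (Bo, CHI, 22, Hal, 27), (Bo, CHI, 22, Tai, 39), (Cal, DC, 4, Cal, 4), (Cal, DC, 4, Ned, 36), (Hal, CHI, 27, Bo, 22), (Hal, CHI, 27, Hal, 27), (Hal, CHI, 27, Tai, 39), (Hal, SEA, 35, Ada, 12), (Hal, SEA, 35, Hal, 35), (Hal, SEA, 35, Ola, 26), (Hal, SEA, 35, Vic, 37), (Ned, DC, 36, Cal, 4), (Ned, DC, 36, Ned, 36), (Ola, SEA, 26, Ada, 12), (Ola, SEA, 26, Hal, 35), (Ola, SEA, 26, Ola, 26), (Ola, SEA, 26, Vic, 37), (Tai, CHI, 39, Bo, 22), (Tai, CHI, 39, Hal, 27), (Tai, CHI, 39, Tai, 39), (Vic, SEA, 37, Ada, 12), (Vic, SEA, 37, Hal, 35), (Vic, SEA, 37, Ola, 26), (Vic, SEA, 37, Vic, 37)}
σ[pid < pid2]: keep tuples satisfying pid < pid2 → {(Ada, SEA, 12, Hal, 35), (Ada, SEA, 12, Ola, 26), (Ada, SEA, 12, Vic, 37), (Bo, CHI, 22, Hal, 27), (Bo, CHI, 22, Tai, 39), (Cal, DC, 4, Ned, 36), (Hal, CHI, 27, Tai, 39), (Hal, SEA, 35, Vic, 37), (Ola, SEA, 26, Hal, 35), (Ola, SEA, 26, Vic, 37)}
Projecting to pid2, sname: {(26, Ada), (27, Bo), (35, Ada), (35, Ola), (36, Cal), (37, Ada), (37, Hal), (37, Ola), (39, Bo), (39, Hal)}

{(26, Ada), (27, Bo), (35, Ada), (35, Ola), (36, Cal), (37, Ada), (37, Hal), (37, Ola), (39, Bo), (39, Hal)}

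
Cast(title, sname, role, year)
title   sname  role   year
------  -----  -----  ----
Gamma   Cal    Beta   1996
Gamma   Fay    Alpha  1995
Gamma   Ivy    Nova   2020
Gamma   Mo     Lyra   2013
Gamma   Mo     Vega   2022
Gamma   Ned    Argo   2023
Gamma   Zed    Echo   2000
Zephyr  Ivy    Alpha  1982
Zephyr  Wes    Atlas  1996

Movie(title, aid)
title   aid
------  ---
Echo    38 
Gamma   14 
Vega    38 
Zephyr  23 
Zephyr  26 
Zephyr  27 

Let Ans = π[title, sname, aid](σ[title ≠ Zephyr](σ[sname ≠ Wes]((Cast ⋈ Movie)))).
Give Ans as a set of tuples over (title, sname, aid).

{(Gamma, Cal, 14), (Gamma, Fay, 14), (Gamma, Ivy, 14), (Gamma, Mo, 14), (Gamma, Ned, 14), (Gamma, Zed, 14)}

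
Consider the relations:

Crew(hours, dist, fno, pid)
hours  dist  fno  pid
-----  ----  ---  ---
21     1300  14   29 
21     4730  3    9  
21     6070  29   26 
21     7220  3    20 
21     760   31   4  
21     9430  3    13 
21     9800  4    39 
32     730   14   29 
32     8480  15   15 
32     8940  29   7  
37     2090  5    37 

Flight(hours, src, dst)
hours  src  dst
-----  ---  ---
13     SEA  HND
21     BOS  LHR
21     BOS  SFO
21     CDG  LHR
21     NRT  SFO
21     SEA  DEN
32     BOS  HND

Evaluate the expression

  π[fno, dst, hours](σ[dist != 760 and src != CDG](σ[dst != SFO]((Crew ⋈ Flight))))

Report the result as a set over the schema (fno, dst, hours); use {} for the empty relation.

{(14, DEN, 21), (14, HND, 32), (14, LHR, 21), (15, HND, 32), (29, DEN, 21), (29, HND, 32), (29, LHR, 21), (3, DEN, 21), (3, LHR, 21), (4, DEN, 21), (4, LHR, 21)}

Natural join on hours: {(21, 1300, 14, 29, BOS, LHR), (21, 1300, 14, 29, BOS, SFO), (21, 1300, 14, 29, CDG, LHR), (21, 1300, 14, 29, NRT, SFO), (21, 1300, 14, 29, SEA, DEN), (21, 4730, 3, 9, BOS, LHR), (21, 4730, 3, 9, BOS, SFO), (21, 4730, 3, 9, CDG, LHR), (21, 4730, 3, 9, NRT, SFO), (21, 4730, 3, 9, SEA, DEN), (21, 6070, 29, 26, BOS, LHR), (21, 6070, 29, 26, BOS, SFO), (21, 6070, 29, 26, CDG, LHR), (21, 6070, 29, 26, NRT, SFO), (21, 6070, 29, 26, SEA, DEN), (21, 7220, 3, 20, BOS, LHR), (21, 7220, 3, 20, BOS, SFO), (21, 7220, 3, 20, CDG, LHR), (21, 7220, 3, 20, NRT, SFO), (21, 7220, 3, 20, SEA, DEN), (21, 760, 31, 4, BOS, LHR), (21, 760, 31, 4, BOS, SFO), (21, 760, 31, 4, CDG, LHR), (21, 760, 31, 4, NRT, SFO), (21, 760, 31, 4, SEA, DEN), (21, 9430, 3, 13, BOS, LHR), (21, 9430, 3, 13, BOS, SFO), (21, 9430, 3, 13, CDG, LHR), (21, 9430, 3, 13, NRT, SFO), (21, 9430, 3, 13, SEA, DEN), (21, 9800, 4, 39, BOS, LHR), (21, 9800, 4, 39, BOS, SFO), (21, 9800, 4, 39, CDG, LHR), (21, 9800, 4, 39, NRT, SFO), (21, 9800, 4, 39, SEA, DEN), (32, 730, 14, 29, BOS, HND), (32, 8480, 15, 15, BOS, HND), (32, 8940, 29, 7, BOS, HND)}
Selection dst != SFO: {(21, 1300, 14, 29, BOS, LHR), (21, 1300, 14, 29, CDG, LHR), (21, 1300, 14, 29, SEA, DEN), (21, 4730, 3, 9, BOS, LHR), (21, 4730, 3, 9, CDG, LHR), (21, 4730, 3, 9, SEA, DEN), (21, 6070, 29, 26, BOS, LHR), (21, 6070, 29, 26, CDG, LHR), (21, 6070, 29, 26, SEA, DEN), (21, 7220, 3, 20, BOS, LHR), (21, 7220, 3, 20, CDG, LHR), (21, 7220, 3, 20, SEA, DEN), (21, 760, 31, 4, BOS, LHR), (21, 760, 31, 4, CDG, LHR), (21, 760, 31, 4, SEA, DEN), (21, 9430, 3, 13, BOS, LHR), (21, 9430, 3, 13, CDG, LHR), (21, 9430, 3, 13, SEA, DEN), (21, 9800, 4, 39, BOS, LHR), (21, 9800, 4, 39, CDG, LHR), (21, 9800, 4, 39, SEA, DEN), (32, 730, 14, 29, BOS, HND), (32, 8480, 15, 15, BOS, HND), (32, 8940, 29, 7, BOS, HND)}
Selection dist != 760 and src != CDG: {(21, 1300, 14, 29, BOS, LHR), (21, 1300, 14, 29, SEA, DEN), (21, 4730, 3, 9, BOS, LHR), (21, 4730, 3, 9, SEA, DEN), (21, 6070, 29, 26, BOS, LHR), (21, 6070, 29, 26, SEA, DEN), (21, 7220, 3, 20, BOS, LHR), (21, 7220, 3, 20, SEA, DEN), (21, 9430, 3, 13, BOS, LHR), (21, 9430, 3, 13, SEA, DEN), (21, 9800, 4, 39, BOS, LHR), (21, 9800, 4, 39, SEA, DEN), (32, 730, 14, 29, BOS, HND), (32, 8480, 15, 15, BOS, HND), (32, 8940, 29, 7, BOS, HND)}
π[fno, dst, hours]: project onto (fno, dst, hours) (4 duplicate(s) eliminated) → {(14, DEN, 21), (14, HND, 32), (14, LHR, 21), (15, HND, 32), (29, DEN, 21), (29, HND, 32), (29, LHR, 21), (3, DEN, 21), (3, LHR, 21), (4, DEN, 21), (4, LHR, 21)}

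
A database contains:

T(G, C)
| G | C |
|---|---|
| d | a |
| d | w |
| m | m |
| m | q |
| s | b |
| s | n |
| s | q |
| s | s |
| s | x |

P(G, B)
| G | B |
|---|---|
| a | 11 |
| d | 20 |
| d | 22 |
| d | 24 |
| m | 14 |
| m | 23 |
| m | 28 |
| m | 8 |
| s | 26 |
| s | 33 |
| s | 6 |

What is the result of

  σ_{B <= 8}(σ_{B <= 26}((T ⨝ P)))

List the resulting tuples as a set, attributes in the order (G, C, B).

T ⋈ P (natural join on G): {(d, a, 20), (d, a, 22), (d, a, 24), (d, w, 20), (d, w, 22), (d, w, 24), (m, m, 14), (m, m, 23), (m, m, 28), (m, m, 8), (m, q, 14), (m, q, 23), (m, q, 28), (m, q, 8), (s, b, 26), (s, b, 33), (s, b, 6), (s, n, 26), (s, n, 33), (s, n, 6), (s, q, 26), (s, q, 33), (s, q, 6), (s, s, 26), (s, s, 33), (s, s, 6), (s, x, 26), (s, x, 33), (s, x, 6)}
Selection B <= 26: {(d, a, 20), (d, a, 22), (d, a, 24), (d, w, 20), (d, w, 22), (d, w, 24), (m, m, 14), (m, m, 23), (m, m, 8), (m, q, 14), (m, q, 23), (m, q, 8), (s, b, 26), (s, b, 6), (s, n, 26), (s, n, 6), (s, q, 26), (s, q, 6), (s, s, 26), (s, s, 6), (s, x, 26), (s, x, 6)}
Selection B <= 8: {(m, m, 8), (m, q, 8), (s, b, 6), (s, n, 6), (s, q, 6), (s, s, 6), (s, x, 6)}

{(m, m, 8), (m, q, 8), (s, b, 6), (s, n, 6), (s, q, 6), (s, s, 6), (s, x, 6)}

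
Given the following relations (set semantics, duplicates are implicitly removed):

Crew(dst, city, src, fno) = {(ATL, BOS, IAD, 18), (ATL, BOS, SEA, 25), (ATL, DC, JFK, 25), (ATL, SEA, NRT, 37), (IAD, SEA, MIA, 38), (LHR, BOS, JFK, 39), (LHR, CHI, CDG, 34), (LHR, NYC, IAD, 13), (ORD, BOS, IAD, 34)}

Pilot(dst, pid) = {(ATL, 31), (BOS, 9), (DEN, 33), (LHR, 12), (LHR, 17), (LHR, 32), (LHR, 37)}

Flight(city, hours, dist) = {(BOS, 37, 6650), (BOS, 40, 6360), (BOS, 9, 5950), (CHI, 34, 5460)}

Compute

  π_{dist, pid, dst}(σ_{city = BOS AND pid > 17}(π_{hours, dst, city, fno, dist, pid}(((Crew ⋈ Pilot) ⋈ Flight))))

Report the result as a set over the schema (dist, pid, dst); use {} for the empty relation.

{(5950, 31, ATL), (5950, 32, LHR), (5950, 37, LHR), (6360, 31, ATL), (6360, 32, LHR), (6360, 37, LHR), (6650, 31, ATL), (6650, 32, LHR), (6650, 37, LHR)}

Joining Crew and Pilot on dst yields {(ATL, BOS, IAD, 18, 31), (ATL, BOS, SEA, 25, 31), (ATL, DC, JFK, 25, 31), (ATL, SEA, NRT, 37, 31), (LHR, BOS, JFK, 39, 12), (LHR, BOS, JFK, 39, 17), (LHR, BOS, JFK, 39, 32), (LHR, BOS, JFK, 39, 37), (LHR, CHI, CDG, 34, 12), (LHR, CHI, CDG, 34, 17), (LHR, CHI, CDG, 34, 32), (LHR, CHI, CDG, 34, 37), (LHR, NYC, IAD, 13, 12), (LHR, NYC, IAD, 13, 17), (LHR, NYC, IAD, 13, 32), (LHR, NYC, IAD, 13, 37)}.
Joining (Crew ⋈ Pilot) and Flight on city yields {(ATL, BOS, IAD, 18, 31, 37, 6650), (ATL, BOS, IAD, 18, 31, 40, 6360), (ATL, BOS, IAD, 18, 31, 9, 5950), (ATL, BOS, SEA, 25, 31, 37, 6650), (ATL, BOS, SEA, 25, 31, 40, 6360), (ATL, BOS, SEA, 25, 31, 9, 5950), (LHR, BOS, JFK, 39, 12, 37, 6650), (LHR, BOS, JFK, 39, 12, 40, 6360), (LHR, BOS, JFK, 39, 12, 9, 5950), (LHR, BOS, JFK, 39, 17, 37, 6650), (LHR, BOS, JFK, 39, 17, 40, 6360), (LHR, BOS, JFK, 39, 17, 9, 5950), (LHR, BOS, JFK, 39, 32, 37, 6650), (LHR, BOS, JFK, 39, 32, 40, 6360), (LHR, BOS, JFK, 39, 32, 9, 5950), (LHR, BOS, JFK, 39, 37, 37, 6650), (LHR, BOS, JFK, 39, 37, 40, 6360), (LHR, BOS, JFK, 39, 37, 9, 5950), (LHR, CHI, CDG, 34, 12, 34, 5460), (LHR, CHI, CDG, 34, 17, 34, 5460), (LHR, CHI, CDG, 34, 32, 34, 5460), (LHR, CHI, CDG, 34, 37, 34, 5460)}.
π[hours, dst, city, fno, dist, pid]: project onto (hours, dst, city, fno, dist, pid) → {(34, LHR, CHI, 34, 5460, 12), (34, LHR, CHI, 34, 5460, 17), (34, LHR, CHI, 34, 5460, 32), (34, LHR, CHI, 34, 5460, 37), (37, ATL, BOS, 18, 6650, 31), (37, ATL, BOS, 25, 6650, 31), (37, LHR, BOS, 39, 6650, 12), (37, LHR, BOS, 39, 6650, 17), (37, LHR, BOS, 39, 6650, 32), (37, LHR, BOS, 39, 6650, 37), (40, ATL, BOS, 18, 6360, 31), (40, ATL, BOS, 25, 6360, 31), (40, LHR, BOS, 39, 6360, 12), (40, LHR, BOS, 39, 6360, 17), (40, LHR, BOS, 39, 6360, 32), (40, LHR, BOS, 39, 6360, 37), (9, ATL, BOS, 18, 5950, 31), (9, ATL, BOS, 25, 5950, 31), (9, LHR, BOS, 39, 5950, 12), (9, LHR, BOS, 39, 5950, 17), (9, LHR, BOS, 39, 5950, 32), (9, LHR, BOS, 39, 5950, 37)}
Selection city = BOS AND pid > 17: {(37, ATL, BOS, 18, 6650, 31), (37, ATL, BOS, 25, 6650, 31), (37, LHR, BOS, 39, 6650, 32), (37, LHR, BOS, 39, 6650, 37), (40, ATL, BOS, 18, 6360, 31), (40, ATL, BOS, 25, 6360, 31), (40, LHR, BOS, 39, 6360, 32), (40, LHR, BOS, 39, 6360, 37), (9, ATL, BOS, 18, 5950, 31), (9, ATL, BOS, 25, 5950, 31), (9, LHR, BOS, 39, 5950, 32), (9, LHR, BOS, 39, 5950, 37)}
π[dist, pid, dst]: project onto (dist, pid, dst) (3 duplicate(s) eliminated) → {(5950, 31, ATL), (5950, 32, LHR), (5950, 37, LHR), (6360, 31, ATL), (6360, 32, LHR), (6360, 37, LHR), (6650, 31, ATL), (6650, 32, LHR), (6650, 37, LHR)}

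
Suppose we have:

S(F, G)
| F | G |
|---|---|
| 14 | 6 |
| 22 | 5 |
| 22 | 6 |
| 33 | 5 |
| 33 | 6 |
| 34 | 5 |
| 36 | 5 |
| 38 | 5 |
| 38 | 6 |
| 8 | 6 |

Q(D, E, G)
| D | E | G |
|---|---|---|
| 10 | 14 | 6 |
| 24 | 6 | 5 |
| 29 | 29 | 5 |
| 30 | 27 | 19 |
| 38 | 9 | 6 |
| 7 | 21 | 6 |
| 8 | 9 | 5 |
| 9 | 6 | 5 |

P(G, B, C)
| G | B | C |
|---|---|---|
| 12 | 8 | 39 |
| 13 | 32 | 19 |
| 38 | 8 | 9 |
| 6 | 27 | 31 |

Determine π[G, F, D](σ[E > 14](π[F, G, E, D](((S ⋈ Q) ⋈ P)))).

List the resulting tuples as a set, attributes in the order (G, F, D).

S ⋈ Q (natural join on G): {(14, 6, 10, 14), (14, 6, 38, 9), (14, 6, 7, 21), (22, 5, 24, 6), (22, 5, 29, 29), (22, 5, 8, 9), (22, 5, 9, 6), (22, 6, 10, 14), (22, 6, 38, 9), (22, 6, 7, 21), (33, 5, 24, 6), (33, 5, 29, 29), (33, 5, 8, 9), (33, 5, 9, 6), (33, 6, 10, 14), (33, 6, 38, 9), (33, 6, 7, 21), (34, 5, 24, 6), (34, 5, 29, 29), (34, 5, 8, 9), (34, 5, 9, 6), (36, 5, 24, 6), (36, 5, 29, 29), (36, 5, 8, 9), (36, 5, 9, 6), (38, 5, 24, 6), (38, 5, 29, 29), (38, 5, 8, 9), (38, 5, 9, 6), (38, 6, 10, 14), (38, 6, 38, 9), (38, 6, 7, 21), (8, 6, 10, 14), (8, 6, 38, 9), (8, 6, 7, 21)}
(S ⋈ Q) ⋈ P (natural join on G): {(14, 6, 10, 14, 27, 31), (14, 6, 38, 9, 27, 31), (14, 6, 7, 21, 27, 31), (22, 6, 10, 14, 27, 31), (22, 6, 38, 9, 27, 31), (22, 6, 7, 21, 27, 31), (33, 6, 10, 14, 27, 31), (33, 6, 38, 9, 27, 31), (33, 6, 7, 21, 27, 31), (38, 6, 10, 14, 27, 31), (38, 6, 38, 9, 27, 31), (38, 6, 7, 21, 27, 31), (8, 6, 10, 14, 27, 31), (8, 6, 38, 9, 27, 31), (8, 6, 7, 21, 27, 31)}
π_{F, G, E, D} gives {(14, 6, 14, 10), (14, 6, 21, 7), (14, 6, 9, 38), (22, 6, 14, 10), (22, 6, 21, 7), (22, 6, 9, 38), (33, 6, 14, 10), (33, 6, 21, 7), (33, 6, 9, 38), (38, 6, 14, 10), (38, 6, 21, 7), (38, 6, 9, 38), (8, 6, 14, 10), (8, 6, 21, 7), (8, 6, 9, 38)}.
σ[E > 14]: keep tuples satisfying E > 14 → {(14, 6, 21, 7), (22, 6, 21, 7), (33, 6, 21, 7), (38, 6, 21, 7), (8, 6, 21, 7)}
π_{G, F, D} gives {(6, 14, 7), (6, 22, 7), (6, 33, 7), (6, 38, 7), (6, 8, 7)}.

{(6, 14, 7), (6, 22, 7), (6, 33, 7), (6, 38, 7), (6, 8, 7)}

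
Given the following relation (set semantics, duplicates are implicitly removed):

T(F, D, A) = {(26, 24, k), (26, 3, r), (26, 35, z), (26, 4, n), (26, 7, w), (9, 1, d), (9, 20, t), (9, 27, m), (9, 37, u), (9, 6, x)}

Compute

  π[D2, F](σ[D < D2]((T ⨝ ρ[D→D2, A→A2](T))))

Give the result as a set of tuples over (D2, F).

{(20, 9), (24, 26), (27, 9), (35, 26), (37, 9), (4, 26), (6, 9), (7, 26)}

ρ[D→D2, A→A2]: schema becomes (F, D2, A2); tuples unchanged.
Natural join on F: {(26, 24, k, 24, k), (26, 24, k, 3, r), (26, 24, k, 35, z), (26, 24, k, 4, n), (26, 24, k, 7, w), (26, 3, r, 24, k), (26, 3, r, 3, r), (26, 3, r, 35, z), (26, 3, r, 4, n), (26, 3, r, 7, w), (26, 35, z, 24, k), (26, 35, z, 3, r), (26, 35, z, 35, z), (26, 35, z, 4, n), (26, 35, z, 7, w), (26, 4, n, 24, k), (26, 4, n, 3, r), (26, 4, n, 35, z), (26, 4, n, 4, n), (26, 4, n, 7, w), (26, 7, w, 24, k), (26, 7, w, 3, r), (26, 7, w, 35, z), (26, 7, w, 4, n), (26, 7, w, 7, w), (9, 1, d, 1, d), (9, 1, d, 20, t), (9, 1, d, 27, m), (9, 1, d, 37, u), (9, 1, d, 6, x), (9, 20, t, 1, d), (9, 20, t, 20, t), (9, 20, t, 27, m), (9, 20, t, 37, u), (9, 20, t, 6, x), (9, 27, m, 1, d), (9, 27, m, 20, t), (9, 27, m, 27, m), (9, 27, m, 37, u), (9, 27, m, 6, x), (9, 37, u, 1, d), (9, 37, u, 20, t), (9, 37, u, 27, m), (9, 37, u, 37, u), (9, 37, u, 6, x), (9, 6, x, 1, d), (9, 6, x, 20, t), (9, 6, x, 27, m), (9, 6, x, 37, u), (9, 6, x, 6, x)}
Apply σ_{D < D2}; surviving tuples: {(26, 24, k, 35, z), (26, 3, r, 24, k), (26, 3, r, 35, z), (26, 3, r, 4, n), (26, 3, r, 7, w), (26, 4, n, 24, k), (26, 4, n, 35, z), (26, 4, n, 7, w), (26, 7, w, 24, k), (26, 7, w, 35, z), (9, 1, d, 20, t), (9, 1, d, 27, m), (9, 1, d, 37, u), (9, 1, d, 6, x), (9, 20, t, 27, m), (9, 20, t, 37, u), (9, 27, m, 37, u), (9, 6, x, 20, t), (9, 6, x, 27, m), (9, 6, x, 37, u)}
π_{D2, F} gives {(20, 9), (24, 26), (27, 9), (35, 26), (37, 9), (4, 26), (6, 9), (7, 26)} (12 duplicate(s) eliminated).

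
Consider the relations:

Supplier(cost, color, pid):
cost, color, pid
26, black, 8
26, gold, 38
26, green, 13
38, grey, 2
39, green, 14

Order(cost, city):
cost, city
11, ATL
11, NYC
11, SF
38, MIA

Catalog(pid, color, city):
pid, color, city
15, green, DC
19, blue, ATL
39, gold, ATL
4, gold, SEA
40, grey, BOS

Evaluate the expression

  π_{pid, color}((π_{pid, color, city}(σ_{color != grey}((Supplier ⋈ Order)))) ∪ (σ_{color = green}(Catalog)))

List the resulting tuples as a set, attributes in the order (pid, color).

{(15, green)}

Joining Supplier and Order on cost yields {(38, grey, 2, MIA)}.
Apply σ_{color != grey}; surviving tuples: {}
Keep only column(s) pid, color, city: {}
Apply σ_{color = green}; surviving tuples: {(15, green, DC)}
Taking the union: {(15, green, DC)}
Keep only column(s) pid, color: {(15, green)}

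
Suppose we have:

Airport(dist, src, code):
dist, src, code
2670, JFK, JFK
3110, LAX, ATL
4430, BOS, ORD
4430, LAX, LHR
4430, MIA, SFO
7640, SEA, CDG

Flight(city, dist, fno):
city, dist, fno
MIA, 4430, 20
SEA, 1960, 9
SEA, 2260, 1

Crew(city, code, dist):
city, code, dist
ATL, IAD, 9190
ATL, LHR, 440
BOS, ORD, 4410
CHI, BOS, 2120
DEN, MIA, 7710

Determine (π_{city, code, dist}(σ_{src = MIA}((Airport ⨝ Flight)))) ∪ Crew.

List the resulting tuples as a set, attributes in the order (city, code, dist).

Airport ⋈ Flight (natural join on dist): {(4430, BOS, ORD, MIA, 20), (4430, LAX, LHR, MIA, 20), (4430, MIA, SFO, MIA, 20)}
Selection src = MIA: {(4430, MIA, SFO, MIA, 20)}
π[city, code, dist]: project onto (city, code, dist) → {(MIA, SFO, 4430)}
Taking the union: {(ATL, IAD, 9190), (ATL, LHR, 440), (BOS, ORD, 4410), (CHI, BOS, 2120), (DEN, MIA, 7710), (MIA, SFO, 4430)}

{(ATL, IAD, 9190), (ATL, LHR, 440), (BOS, ORD, 4410), (CHI, BOS, 2120), (DEN, MIA, 7710), (MIA, SFO, 4430)}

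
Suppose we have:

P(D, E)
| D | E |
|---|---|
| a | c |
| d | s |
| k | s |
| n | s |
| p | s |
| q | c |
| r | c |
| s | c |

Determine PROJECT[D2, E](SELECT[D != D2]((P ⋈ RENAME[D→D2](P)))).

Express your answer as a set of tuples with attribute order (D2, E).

ρ[D→D2]: schema becomes (D2, E); tuples unchanged.
Joining P and RENAME[D→D2](P) on E yields {(a, c, a), (a, c, q), (a, c, r), (a, c, s), (d, s, d), (d, s, k), (d, s, n), (d, s, p), (k, s, d), (k, s, k), (k, s, n), (k, s, p), (n, s, d), (n, s, k), (n, s, n), (n, s, p), (p, s, d), (p, s, k), (p, s, n), (p, s, p), (q, c, a), (q, c, q), (q, c, r), (q, c, s), (r, c, a), (r, c, q), (r, c, r), (r, c, s), (s, c, a), (s, c, q), (s, c, r), (s, c, s)}.
Filtering on D != D2 leaves {(a, c, q), (a, c, r), (a, c, s), (d, s, k), (d, s, n), (d, s, p), (k, s, d), (k, s, n), (k, s, p), (n, s, d), (n, s, k), (n, s, p), (p, s, d), (p, s, k), (p, s, n), (q, c, a), (q, c, r), (q, c, s), (r, c, a), (r, c, q), (r, c, s), (s, c, a), (s, c, q), (s, c, r)}.
π_{D2, E} gives {(a, c), (d, s), (k, s), (n, s), (p, s), (q, c), (r, c), (s, c)} (16 duplicate(s) eliminated).

{(a, c), (d, s), (k, s), (n, s), (p, s), (q, c), (r, c), (s, c)}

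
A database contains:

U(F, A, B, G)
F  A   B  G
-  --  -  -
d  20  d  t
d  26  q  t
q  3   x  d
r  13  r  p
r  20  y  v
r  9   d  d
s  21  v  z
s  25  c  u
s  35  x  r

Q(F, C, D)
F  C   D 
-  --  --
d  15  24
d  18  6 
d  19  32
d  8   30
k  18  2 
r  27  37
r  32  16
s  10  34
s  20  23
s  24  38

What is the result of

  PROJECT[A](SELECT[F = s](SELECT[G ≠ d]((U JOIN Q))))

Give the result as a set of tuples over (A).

{21, 25, 35}

Natural join on F: {(d, 20, d, t, 15, 24), (d, 20, d, t, 18, 6), (d, 20, d, t, 19, 32), (d, 20, d, t, 8, 30), (d, 26, q, t, 15, 24), (d, 26, q, t, 18, 6), (d, 26, q, t, 19, 32), (d, 26, q, t, 8, 30), (r, 13, r, p, 27, 37), (r, 13, r, p, 32, 16), (r, 20, y, v, 27, 37), (r, 20, y, v, 32, 16), (r, 9, d, d, 27, 37), (r, 9, d, d, 32, 16), (s, 21, v, z, 10, 34), (s, 21, v, z, 20, 23), (s, 21, v, z, 24, 38), (s, 25, c, u, 10, 34), (s, 25, c, u, 20, 23), (s, 25, c, u, 24, 38), (s, 35, x, r, 10, 34), (s, 35, x, r, 20, 23), (s, 35, x, r, 24, 38)}
σ[G ≠ d]: keep tuples satisfying G ≠ d → {(d, 20, d, t, 15, 24), (d, 20, d, t, 18, 6), (d, 20, d, t, 19, 32), (d, 20, d, t, 8, 30), (d, 26, q, t, 15, 24), (d, 26, q, t, 18, 6), (d, 26, q, t, 19, 32), (d, 26, q, t, 8, 30), (r, 13, r, p, 27, 37), (r, 13, r, p, 32, 16), (r, 20, y, v, 27, 37), (r, 20, y, v, 32, 16), (s, 21, v, z, 10, 34), (s, 21, v, z, 20, 23), (s, 21, v, z, 24, 38), (s, 25, c, u, 10, 34), (s, 25, c, u, 20, 23), (s, 25, c, u, 24, 38), (s, 35, x, r, 10, 34), (s, 35, x, r, 20, 23), (s, 35, x, r, 24, 38)}
σ[F = s]: keep tuples satisfying F = s → {(s, 21, v, z, 10, 34), (s, 21, v, z, 20, 23), (s, 21, v, z, 24, 38), (s, 25, c, u, 10, 34), (s, 25, c, u, 20, 23), (s, 25, c, u, 24, 38), (s, 35, x, r, 10, 34), (s, 35, x, r, 20, 23), (s, 35, x, r, 24, 38)}
π[A]: project onto (A) (6 duplicate(s) eliminated) → {21, 25, 35}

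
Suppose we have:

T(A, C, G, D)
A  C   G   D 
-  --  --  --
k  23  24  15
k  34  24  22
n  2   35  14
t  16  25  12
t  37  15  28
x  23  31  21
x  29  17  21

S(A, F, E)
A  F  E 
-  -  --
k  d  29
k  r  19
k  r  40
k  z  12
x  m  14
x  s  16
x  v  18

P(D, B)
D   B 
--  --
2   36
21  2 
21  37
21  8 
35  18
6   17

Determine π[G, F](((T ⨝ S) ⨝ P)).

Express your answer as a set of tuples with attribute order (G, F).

T ⋈ S (natural join on A): {(k, 23, 24, 15, d, 29), (k, 23, 24, 15, r, 19), (k, 23, 24, 15, r, 40), (k, 23, 24, 15, z, 12), (k, 34, 24, 22, d, 29), (k, 34, 24, 22, r, 19), (k, 34, 24, 22, r, 40), (k, 34, 24, 22, z, 12), (x, 23, 31, 21, m, 14), (x, 23, 31, 21, s, 16), (x, 23, 31, 21, v, 18), (x, 29, 17, 21, m, 14), (x, 29, 17, 21, s, 16), (x, 29, 17, 21, v, 18)}
(T ⨝ S) ⋈ P (natural join on D): {(x, 23, 31, 21, m, 14, 2), (x, 23, 31, 21, m, 14, 37), (x, 23, 31, 21, m, 14, 8), (x, 23, 31, 21, s, 16, 2), (x, 23, 31, 21, s, 16, 37), (x, 23, 31, 21, s, 16, 8), (x, 23, 31, 21, v, 18, 2), (x, 23, 31, 21, v, 18, 37), (x, 23, 31, 21, v, 18, 8), (x, 29, 17, 21, m, 14, 2), (x, 29, 17, 21, m, 14, 37), (x, 29, 17, 21, m, 14, 8), (x, 29, 17, 21, s, 16, 2), (x, 29, 17, 21, s, 16, 37), (x, 29, 17, 21, s, 16, 8), (x, 29, 17, 21, v, 18, 2), (x, 29, 17, 21, v, 18, 37), (x, 29, 17, 21, v, 18, 8)}
π[G, F]: project onto (G, F) (12 duplicate(s) eliminated) → {(17, m), (17, s), (17, v), (31, m), (31, s), (31, v)}

{(17, m), (17, s), (17, v), (31, m), (31, s), (31, v)}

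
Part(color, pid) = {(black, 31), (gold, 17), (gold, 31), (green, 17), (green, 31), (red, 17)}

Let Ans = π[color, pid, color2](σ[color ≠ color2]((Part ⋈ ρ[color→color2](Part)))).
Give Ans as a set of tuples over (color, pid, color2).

{(black, 31, gold), (black, 31, green), (gold, 17, green), (gold, 17, red), (gold, 31, black), (gold, 31, green), (green, 17, gold), (green, 17, red), (green, 31, black), (green, 31, gold), (red, 17, gold), (red, 17, green)}

ρ[color→color2]: schema becomes (color2, pid); tuples unchanged.
Part ⋈ ρ[color→color2](Part) (natural join on pid): {(black, 31, black), (black, 31, gold), (black, 31, green), (gold, 17, gold), (gold, 17, green), (gold, 17, red), (gold, 31, black), (gold, 31, gold), (gold, 31, green), (green, 17, gold), (green, 17, green), (green, 17, red), (green, 31, black), (green, 31, gold), (green, 31, green), (red, 17, gold), (red, 17, green), (red, 17, red)}
Apply σ_{color ≠ color2}; surviving tuples: {(black, 31, gold), (black, 31, green), (gold, 17, green), (gold, 17, red), (gold, 31, black), (gold, 31, green), (green, 17, gold), (green, 17, red), (green, 31, black), (green, 31, gold), (red, 17, gold), (red, 17, green)}
Projecting to color, pid, color2: {(black, 31, gold), (black, 31, green), (gold, 17, green), (gold, 17, red), (gold, 31, black), (gold, 31, green), (green, 17, gold), (green, 17, red), (green, 31, black), (green, 31, gold), (red, 17, gold), (red, 17, green)}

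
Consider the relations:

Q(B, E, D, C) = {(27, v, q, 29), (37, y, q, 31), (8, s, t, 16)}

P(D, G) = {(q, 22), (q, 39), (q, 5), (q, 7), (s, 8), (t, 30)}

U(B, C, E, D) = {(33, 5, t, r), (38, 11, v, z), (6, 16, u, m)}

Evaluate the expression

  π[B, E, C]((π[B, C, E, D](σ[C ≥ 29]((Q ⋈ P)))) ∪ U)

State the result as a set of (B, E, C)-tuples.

{(27, v, 29), (33, t, 5), (37, y, 31), (38, v, 11), (6, u, 16)}

Q ⋈ P (natural join on D): {(27, v, q, 29, 22), (27, v, q, 29, 39), (27, v, q, 29, 5), (27, v, q, 29, 7), (37, y, q, 31, 22), (37, y, q, 31, 39), (37, y, q, 31, 5), (37, y, q, 31, 7), (8, s, t, 16, 30)}
σ[C ≥ 29]: keep tuples satisfying C ≥ 29 → {(27, v, q, 29, 22), (27, v, q, 29, 39), (27, v, q, 29, 5), (27, v, q, 29, 7), (37, y, q, 31, 22), (37, y, q, 31, 39), (37, y, q, 31, 5), (37, y, q, 31, 7)}
Projecting to B, C, E, D (6 duplicate(s) eliminated): {(27, 29, v, q), (37, 31, y, q)}
Set union of the two operands is {(27, 29, v, q), (33, 5, t, r), (37, 31, y, q), (38, 11, v, z), (6, 16, u, m)}.
Projecting to B, E, C: {(27, v, 29), (33, t, 5), (37, y, 31), (38, v, 11), (6, u, 16)}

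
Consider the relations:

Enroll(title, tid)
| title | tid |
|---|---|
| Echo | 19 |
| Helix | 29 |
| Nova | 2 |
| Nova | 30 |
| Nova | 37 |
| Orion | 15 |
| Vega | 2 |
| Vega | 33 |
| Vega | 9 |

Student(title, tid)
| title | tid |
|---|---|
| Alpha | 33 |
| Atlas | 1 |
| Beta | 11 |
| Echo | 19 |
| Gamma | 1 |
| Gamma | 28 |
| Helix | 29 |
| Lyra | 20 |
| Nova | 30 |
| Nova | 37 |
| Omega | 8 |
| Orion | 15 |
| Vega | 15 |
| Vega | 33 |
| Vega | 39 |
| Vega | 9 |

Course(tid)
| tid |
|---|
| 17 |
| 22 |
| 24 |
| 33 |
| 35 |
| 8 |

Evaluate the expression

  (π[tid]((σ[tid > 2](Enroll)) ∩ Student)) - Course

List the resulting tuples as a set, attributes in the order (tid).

{15, 19, 29, 30, 37, 9}

Apply σ_{tid > 2}; surviving tuples: {(Echo, 19), (Helix, 29), (Nova, 30), (Nova, 37), (Orion, 15), (Vega, 33), (Vega, 9)}
Taking the intersection: {(Echo, 19), (Helix, 29), (Nova, 30), (Nova, 37), (Orion, 15), (Vega, 33), (Vega, 9)}
π[tid]: project onto (tid) → {15, 19, 29, 30, 33, 37, 9}
Taking the difference: {15, 19, 29, 30, 37, 9}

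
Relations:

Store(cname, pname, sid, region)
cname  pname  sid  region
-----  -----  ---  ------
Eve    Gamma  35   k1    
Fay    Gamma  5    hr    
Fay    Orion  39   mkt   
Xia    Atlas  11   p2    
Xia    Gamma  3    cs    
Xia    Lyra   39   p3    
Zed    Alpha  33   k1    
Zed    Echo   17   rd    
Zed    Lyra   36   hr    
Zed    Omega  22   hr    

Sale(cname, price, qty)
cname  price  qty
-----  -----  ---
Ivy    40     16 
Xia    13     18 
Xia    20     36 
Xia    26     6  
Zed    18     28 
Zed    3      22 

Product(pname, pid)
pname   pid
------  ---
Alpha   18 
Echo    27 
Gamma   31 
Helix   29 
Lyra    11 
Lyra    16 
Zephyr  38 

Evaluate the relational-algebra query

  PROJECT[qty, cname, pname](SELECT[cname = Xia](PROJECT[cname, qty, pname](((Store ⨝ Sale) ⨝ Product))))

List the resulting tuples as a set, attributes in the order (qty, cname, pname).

{(18, Xia, Gamma), (18, Xia, Lyra), (36, Xia, Gamma), (36, Xia, Lyra), (6, Xia, Gamma), (6, Xia, Lyra)}

Joining Store and Sale on cname yields {(Xia, Atlas, 11, p2, 13, 18), (Xia, Atlas, 11, p2, 20, 36), (Xia, Atlas, 11, p2, 26, 6), (Xia, Gamma, 3, cs, 13, 18), (Xia, Gamma, 3, cs, 20, 36), (Xia, Gamma, 3, cs, 26, 6), (Xia, Lyra, 39, p3, 13, 18), (Xia, Lyra, 39, p3, 20, 36), (Xia, Lyra, 39, p3, 26, 6), (Zed, Alpha, 33, k1, 18, 28), (Zed, Alpha, 33, k1, 3, 22), (Zed, Echo, 17, rd, 18, 28), (Zed, Echo, 17, rd, 3, 22), (Zed, Lyra, 36, hr, 18, 28), (Zed, Lyra, 36, hr, 3, 22), (Zed, Omega, 22, hr, 18, 28), (Zed, Omega, 22, hr, 3, 22)}.
Joining (Store ⨝ Sale) and Product on pname yields {(Xia, Gamma, 3, cs, 13, 18, 31), (Xia, Gamma, 3, cs, 20, 36, 31), (Xia, Gamma, 3, cs, 26, 6, 31), (Xia, Lyra, 39, p3, 13, 18, 11), (Xia, Lyra, 39, p3, 13, 18, 16), (Xia, Lyra, 39, p3, 20, 36, 11), (Xia, Lyra, 39, p3, 20, 36, 16), (Xia, Lyra, 39, p3, 26, 6, 11), (Xia, Lyra, 39, p3, 26, 6, 16), (Zed, Alpha, 33, k1, 18, 28, 18), (Zed, Alpha, 33, k1, 3, 22, 18), (Zed, Echo, 17, rd, 18, 28, 27), (Zed, Echo, 17, rd, 3, 22, 27), (Zed, Lyra, 36, hr, 18, 28, 11), (Zed, Lyra, 36, hr, 18, 28, 16), (Zed, Lyra, 36, hr, 3, 22, 11), (Zed, Lyra, 36, hr, 3, 22, 16)}.
Projecting to cname, qty, pname (5 duplicate(s) eliminated): {(Xia, 18, Gamma), (Xia, 18, Lyra), (Xia, 36, Gamma), (Xia, 36, Lyra), (Xia, 6, Gamma), (Xia, 6, Lyra), (Zed, 22, Alpha), (Zed, 22, Echo), (Zed, 22, Lyra), (Zed, 28, Alpha), (Zed, 28, Echo), (Zed, 28, Lyra)}
Filtering on cname = Xia leaves {(Xia, 18, Gamma), (Xia, 18, Lyra), (Xia, 36, Gamma), (Xia, 36, Lyra), (Xia, 6, Gamma), (Xia, 6, Lyra)}.
Projecting to qty, cname, pname: {(18, Xia, Gamma), (18, Xia, Lyra), (36, Xia, Gamma), (36, Xia, Lyra), (6, Xia, Gamma), (6, Xia, Lyra)}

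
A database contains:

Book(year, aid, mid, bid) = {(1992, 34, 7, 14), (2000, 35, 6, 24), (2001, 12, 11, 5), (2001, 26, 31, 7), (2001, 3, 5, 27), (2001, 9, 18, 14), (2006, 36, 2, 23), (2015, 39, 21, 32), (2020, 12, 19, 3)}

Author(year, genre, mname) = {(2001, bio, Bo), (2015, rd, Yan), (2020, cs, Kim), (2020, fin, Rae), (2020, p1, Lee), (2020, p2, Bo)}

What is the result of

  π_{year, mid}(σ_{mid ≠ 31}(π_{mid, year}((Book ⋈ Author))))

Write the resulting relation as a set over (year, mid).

{(2001, 11), (2001, 18), (2001, 5), (2015, 21), (2020, 19)}

Natural join on year: {(2001, 12, 11, 5, bio, Bo), (2001, 26, 31, 7, bio, Bo), (2001, 3, 5, 27, bio, Bo), (2001, 9, 18, 14, bio, Bo), (2015, 39, 21, 32, rd, Yan), (2020, 12, 19, 3, cs, Kim), (2020, 12, 19, 3, fin, Rae), (2020, 12, 19, 3, p1, Lee), (2020, 12, 19, 3, p2, Bo)}
Keep only column(s) mid, year (3 duplicate(s) eliminated): {(11, 2001), (18, 2001), (19, 2020), (21, 2015), (31, 2001), (5, 2001)}
σ[mid ≠ 31]: keep tuples satisfying mid ≠ 31 → {(11, 2001), (18, 2001), (19, 2020), (21, 2015), (5, 2001)}
Keep only column(s) year, mid: {(2001, 11), (2001, 18), (2001, 5), (2015, 21), (2020, 19)}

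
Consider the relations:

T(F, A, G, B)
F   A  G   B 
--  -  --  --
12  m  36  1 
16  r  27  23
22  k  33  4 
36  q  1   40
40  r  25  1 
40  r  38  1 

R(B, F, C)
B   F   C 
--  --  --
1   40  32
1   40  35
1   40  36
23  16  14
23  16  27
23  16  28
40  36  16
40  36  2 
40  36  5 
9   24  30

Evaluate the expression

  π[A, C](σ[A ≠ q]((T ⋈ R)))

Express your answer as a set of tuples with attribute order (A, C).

{(r, 14), (r, 27), (r, 28), (r, 32), (r, 35), (r, 36)}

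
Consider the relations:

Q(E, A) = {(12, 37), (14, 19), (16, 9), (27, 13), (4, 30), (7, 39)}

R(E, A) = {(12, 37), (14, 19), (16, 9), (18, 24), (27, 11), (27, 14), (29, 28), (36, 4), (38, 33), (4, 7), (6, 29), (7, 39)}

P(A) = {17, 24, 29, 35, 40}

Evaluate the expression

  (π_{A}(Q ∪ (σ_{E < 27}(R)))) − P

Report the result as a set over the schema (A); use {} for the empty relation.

{13, 19, 30, 37, 39, 7, 9}

Filtering on E < 27 leaves {(12, 37), (14, 19), (16, 9), (18, 24), (4, 7), (6, 29), (7, 39)}.
Union: {(12, 37), (14, 19), (16, 9), (27, 13), (4, 30), (7, 39)} with {(12, 37), (14, 19), (16, 9), (18, 24), (4, 7), (6, 29), (7, 39)} → {(12, 37), (14, 19), (16, 9), (18, 24), (27, 13), (4, 30), (4, 7), (6, 29), (7, 39)}
Projecting to A: {13, 19, 24, 29, 30, 37, 39, 7, 9}
Difference: {13, 19, 24, 29, 30, 37, 39, 7, 9} with {17, 24, 29, 35, 40} → {13, 19, 30, 37, 39, 7, 9}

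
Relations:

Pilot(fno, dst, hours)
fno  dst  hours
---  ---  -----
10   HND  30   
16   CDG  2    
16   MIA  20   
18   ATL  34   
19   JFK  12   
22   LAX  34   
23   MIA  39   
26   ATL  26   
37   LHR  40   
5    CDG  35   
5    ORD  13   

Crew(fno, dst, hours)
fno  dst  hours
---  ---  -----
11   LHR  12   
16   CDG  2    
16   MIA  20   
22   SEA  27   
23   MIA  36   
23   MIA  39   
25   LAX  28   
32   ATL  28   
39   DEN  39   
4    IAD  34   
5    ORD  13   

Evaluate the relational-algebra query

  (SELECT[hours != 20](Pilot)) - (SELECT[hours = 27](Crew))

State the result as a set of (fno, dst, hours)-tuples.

{(10, HND, 30), (16, CDG, 2), (18, ATL, 34), (19, JFK, 12), (22, LAX, 34), (23, MIA, 39), (26, ATL, 26), (37, LHR, 40), (5, CDG, 35), (5, ORD, 13)}

σ[hours != 20]: keep tuples satisfying hours != 20 → {(10, HND, 30), (16, CDG, 2), (18, ATL, 34), (19, JFK, 12), (22, LAX, 34), (23, MIA, 39), (26, ATL, 26), (37, LHR, 40), (5, CDG, 35), (5, ORD, 13)}
σ[hours = 27]: keep tuples satisfying hours = 27 → {(22, SEA, 27)}
Taking the difference: {(10, HND, 30), (16, CDG, 2), (18, ATL, 34), (19, JFK, 12), (22, LAX, 34), (23, MIA, 39), (26, ATL, 26), (37, LHR, 40), (5, CDG, 35), (5, ORD, 13)}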